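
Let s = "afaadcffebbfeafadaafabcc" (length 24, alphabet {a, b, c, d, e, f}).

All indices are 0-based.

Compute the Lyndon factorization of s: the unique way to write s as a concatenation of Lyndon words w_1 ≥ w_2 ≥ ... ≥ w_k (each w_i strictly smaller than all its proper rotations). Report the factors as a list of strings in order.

["af", "aadcffebbfeafadaafabcc"]

emit factor 1: 'af' (i=0, period=2)
emit factor 2: 'aadcffebbfeafadaafabcc' (i=2, period=22)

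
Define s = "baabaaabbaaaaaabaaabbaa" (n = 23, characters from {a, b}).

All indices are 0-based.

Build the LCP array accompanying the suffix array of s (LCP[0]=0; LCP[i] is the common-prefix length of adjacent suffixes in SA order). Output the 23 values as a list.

rank→(start, suffix):
  0 → (22, 'a')
  1 → (21, 'aa')
  2 → (9, 'aaaaaabaaabbaa')
  3 → (10, 'aaaaabaaabbaa')
  4 → (11, 'aaaabaaabbaa')
  5 → (12, 'aaabaaabbaa')
  6 → (16, 'aaabbaa')
  7 → (4, 'aaabbaaaaaabaaabbaa')
  8 → (13, 'aabaaabbaa')
  9 → (1, 'aabaaabbaaaaaabaaabbaa')
  10 → (17, 'aabbaa')
  11 → (5, 'aabbaaaaaabaaabbaa')
  12 → (14, 'abaaabbaa')
  13 → (2, 'abaaabbaaaaaabaaabbaa')
  14 → (18, 'abbaa')
  15 → (6, 'abbaaaaaabaaabbaa')
  16 → (20, 'baa')
  17 → (8, 'baaaaaabaaabbaa')
  18 → (15, 'baaabbaa')
  19 → (3, 'baaabbaaaaaabaaabbaa')
  20 → (0, 'baabaaabbaaaaaabaaabbaa')
  21 → (19, 'bbaa')
  22 → (7, 'bbaaaaaabaaabbaa')

SA = [22, 21, 9, 10, 11, 12, 16, 4, 13, 1, 17, 5, 14, 2, 18, 6, 20, 8, 15, 3, 0, 19, 7]
[i] adj suffixes → lcp
  [1] 22/21 → 1 ('a')
  [2] 21/9 → 2 ('aa')
  [3] 9/10 → 5 ('aaaaa')
  [4] 10/11 → 4 ('aaaa')
  [5] 11/12 → 3 ('aaa')
  [6] 12/16 → 4 ('aaab')
  [7] 16/4 → 7 ('aaabbaa')
  [8] 4/13 → 2 ('aa')
  [9] 13/1 → 10 ('aabaaabbaa')
  [10] 1/17 → 3 ('aab')
  [11] 17/5 → 6 ('aabbaa')
  [12] 5/14 → 1 ('a')
  [13] 14/2 → 9 ('abaaabbaa')
  [14] 2/18 → 2 ('ab')
  [15] 18/6 → 5 ('abbaa')
  [16] 6/20 → 0 ('')
  [17] 20/8 → 3 ('baa')
  [18] 8/15 → 4 ('baaa')
  [19] 15/3 → 8 ('baaabbaa')
  [20] 3/0 → 3 ('baa')
  [21] 0/19 → 1 ('b')
  [22] 19/7 → 4 ('bbaa')

[0, 1, 2, 5, 4, 3, 4, 7, 2, 10, 3, 6, 1, 9, 2, 5, 0, 3, 4, 8, 3, 1, 4]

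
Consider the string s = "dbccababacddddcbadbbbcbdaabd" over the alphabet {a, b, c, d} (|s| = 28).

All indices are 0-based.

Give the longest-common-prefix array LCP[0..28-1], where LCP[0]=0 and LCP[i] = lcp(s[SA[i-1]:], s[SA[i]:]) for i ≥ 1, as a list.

[0, 1, 3, 2, 1, 1, 0, 2, 2, 1, 2, 1, 2, 1, 2, 0, 1, 2, 1, 1, 0, 1, 1, 2, 1, 1, 2, 3]

rank→(start, suffix):
  0 → (24, 'aabd')
  1 → (4, 'ababacddddcbadbbbcbdaabd')
  2 → (6, 'abacddddcbadbbbcbdaabd')
  3 → (25, 'abd')
  4 → (8, 'acddddcbadbbbcbdaabd')
  5 → (16, 'adbbbcbdaabd')
  6 → (5, 'babacddddcbadbbbcbdaabd')
  7 → (7, 'bacddddcbadbbbcbdaabd')
  8 → (15, 'badbbbcbdaabd')
  9 → (18, 'bbbcbdaabd')
  10 → (19, 'bbcbdaabd')
  11 → (20, 'bcbdaabd')
  12 → (1, 'bccababacddddcbadbbbcbdaabd')
  13 → (26, 'bd')
  14 → (22, 'bdaabd')
  15 → (3, 'cababacddddcbadbbbcbdaabd')
  16 → (14, 'cbadbbbcbdaabd')
  17 → (21, 'cbdaabd')
  18 → (2, 'ccababacddddcbadbbbcbdaabd')
  19 → (9, 'cddddcbadbbbcbdaabd')
  20 → (27, 'd')
  21 → (23, 'daabd')
  22 → (17, 'dbbbcbdaabd')
  23 → (0, 'dbccababacddddcbadbbbcbdaabd')
  24 → (13, 'dcbadbbbcbdaabd')
  25 → (12, 'ddcbadbbbcbdaabd')
  26 → (11, 'dddcbadbbbcbdaabd')
  27 → (10, 'ddddcbadbbbcbdaabd')

SA = [24, 4, 6, 25, 8, 16, 5, 7, 15, 18, 19, 20, 1, 26, 22, 3, 14, 21, 2, 9, 27, 23, 17, 0, 13, 12, 11, 10]
rank  pair      lcp
   1  s[24:],s[4:]  1  'a'
   2  s[4:],s[6:]  3  'aba'
   3  s[6:],s[25:]  2  'ab'
   4  s[25:],s[8:]  1  'a'
   5  s[8:],s[16:]  1  'a'
   6  s[16:],s[5:]  0  ''
   7  s[5:],s[7:]  2  'ba'
   8  s[7:],s[15:]  2  'ba'
   9  s[15:],s[18:]  1  'b'
  10  s[18:],s[19:]  2  'bb'
  11  s[19:],s[20:]  1  'b'
  12  s[20:],s[1:]  2  'bc'
  13  s[1:],s[26:]  1  'b'
  14  s[26:],s[22:]  2  'bd'
  15  s[22:],s[3:]  0  ''
  16  s[3:],s[14:]  1  'c'
  17  s[14:],s[21:]  2  'cb'
  18  s[21:],s[2:]  1  'c'
  19  s[2:],s[9:]  1  'c'
  20  s[9:],s[27:]  0  ''
  21  s[27:],s[23:]  1  'd'
  22  s[23:],s[17:]  1  'd'
  23  s[17:],s[0:]  2  'db'
  24  s[0:],s[13:]  1  'd'
  25  s[13:],s[12:]  1  'd'
  26  s[12:],s[11:]  2  'dd'
  27  s[11:],s[10:]  3  'ddd'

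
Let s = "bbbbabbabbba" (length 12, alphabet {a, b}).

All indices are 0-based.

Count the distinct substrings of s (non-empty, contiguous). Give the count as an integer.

50

rank→(start, suffix):
  0 → (11, 'a')
  1 → (4, 'abbabbba')
  2 → (7, 'abbba')
  3 → (10, 'ba')
  4 → (3, 'babbabbba')
  5 → (6, 'babbba')
  6 → (9, 'bba')
  7 → (2, 'bbabbabbba')
  8 → (5, 'bbabbba')
  9 → (8, 'bbba')
  10 → (1, 'bbbabbabbba')
  11 → (0, 'bbbbabbabbba')

SA = [11, 4, 7, 10, 3, 6, 9, 2, 5, 8, 1, 0]
rank  pair      lcp
   1  s[11:],s[4:]  1  'a'
   2  s[4:],s[7:]  3  'abb'
   3  s[7:],s[10:]  0  ''
   4  s[10:],s[3:]  2  'ba'
   5  s[3:],s[6:]  4  'babb'
   6  s[6:],s[9:]  1  'b'
   7  s[9:],s[2:]  3  'bba'
   8  s[2:],s[5:]  5  'bbabb'
   9  s[5:],s[8:]  2  'bb'
  10  s[8:],s[1:]  4  'bbba'
  11  s[1:],s[0:]  3  'bbb'

n(n+1)/2 = 12·13/2 = 78
Σ LCP = 0 + 1 + 3 + 0 + 2 + 4 + 1 + 3 + 5 + 2 + 4 + 3 = 28
distinct = 78 − 28 = 50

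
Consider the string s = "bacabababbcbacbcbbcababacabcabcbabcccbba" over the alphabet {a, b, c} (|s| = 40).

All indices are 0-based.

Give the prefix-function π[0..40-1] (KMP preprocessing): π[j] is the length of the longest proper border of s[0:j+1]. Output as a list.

π[0] = 0
j=1 s[j]='a': π[1]=0 (border '')
j=2 s[j]='c': π[2]=0 (border '')
j=3 s[j]='a': π[3]=0 (border '')
j=4 s[j]='b': π[4]=1 (border 'b')
j=5 s[j]='a': π[5]=2 (border 'ba')
j=6 s[j]='b': k: 2→0; π[6]=1 (border 'b')
j=7 s[j]='a': π[7]=2 (border 'ba')
j=8 s[j]='b': k: 2→0; π[8]=1 (border 'b')
j=9 s[j]='b': k: 1→0; π[9]=1 (border 'b')
j=10 s[j]='c': k: 1→0; π[10]=0 (border '')
j=11 s[j]='b': π[11]=1 (border 'b')
j=12 s[j]='a': π[12]=2 (border 'ba')
j=13 s[j]='c': π[13]=3 (border 'bac')
j=14 s[j]='b': k: 3→0; π[14]=1 (border 'b')
j=15 s[j]='c': k: 1→0; π[15]=0 (border '')
j=16 s[j]='b': π[16]=1 (border 'b')
j=17 s[j]='b': k: 1→0; π[17]=1 (border 'b')
j=18 s[j]='c': k: 1→0; π[18]=0 (border '')
j=19 s[j]='a': π[19]=0 (border '')
j=20 s[j]='b': π[20]=1 (border 'b')
j=21 s[j]='a': π[21]=2 (border 'ba')
j=22 s[j]='b': k: 2→0; π[22]=1 (border 'b')
j=23 s[j]='a': π[23]=2 (border 'ba')
j=24 s[j]='c': π[24]=3 (border 'bac')
j=25 s[j]='a': π[25]=4 (border 'baca')
j=26 s[j]='b': π[26]=5 (border 'bacab')
j=27 s[j]='c': k: 5→1→0; π[27]=0 (border '')
j=28 s[j]='a': π[28]=0 (border '')
j=29 s[j]='b': π[29]=1 (border 'b')
j=30 s[j]='c': k: 1→0; π[30]=0 (border '')
j=31 s[j]='b': π[31]=1 (border 'b')
j=32 s[j]='a': π[32]=2 (border 'ba')
j=33 s[j]='b': k: 2→0; π[33]=1 (border 'b')
j=34 s[j]='c': k: 1→0; π[34]=0 (border '')
j=35 s[j]='c': π[35]=0 (border '')
j=36 s[j]='c': π[36]=0 (border '')
j=37 s[j]='b': π[37]=1 (border 'b')
j=38 s[j]='b': k: 1→0; π[38]=1 (border 'b')
j=39 s[j]='a': π[39]=2 (border 'ba')

[0, 0, 0, 0, 1, 2, 1, 2, 1, 1, 0, 1, 2, 3, 1, 0, 1, 1, 0, 0, 1, 2, 1, 2, 3, 4, 5, 0, 0, 1, 0, 1, 2, 1, 0, 0, 0, 1, 1, 2]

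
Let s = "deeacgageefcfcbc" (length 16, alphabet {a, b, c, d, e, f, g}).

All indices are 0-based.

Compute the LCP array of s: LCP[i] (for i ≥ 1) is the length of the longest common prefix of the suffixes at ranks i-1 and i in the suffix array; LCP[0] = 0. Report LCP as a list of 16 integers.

[0, 1, 0, 0, 1, 1, 1, 0, 0, 1, 2, 1, 0, 2, 0, 1]

rank→(start, suffix):
  0 → (3, 'acgageefcfcbc')
  1 → (6, 'ageefcfcbc')
  2 → (14, 'bc')
  3 → (15, 'c')
  4 → (13, 'cbc')
  5 → (11, 'cfcbc')
  6 → (4, 'cgageefcfcbc')
  7 → (0, 'deeacgageefcfcbc')
  8 → (2, 'eacgageefcfcbc')
  9 → (1, 'eeacgageefcfcbc')
  10 → (8, 'eefcfcbc')
  11 → (9, 'efcfcbc')
  12 → (12, 'fcbc')
  13 → (10, 'fcfcbc')
  14 → (5, 'gageefcfcbc')
  15 → (7, 'geefcfcbc')

SA = [3, 6, 14, 15, 13, 11, 4, 0, 2, 1, 8, 9, 12, 10, 5, 7]
[i] adj suffixes → lcp
  [1] 3/6 → 1 ('a')
  [2] 6/14 → 0 ('')
  [3] 14/15 → 0 ('')
  [4] 15/13 → 1 ('c')
  [5] 13/11 → 1 ('c')
  [6] 11/4 → 1 ('c')
  [7] 4/0 → 0 ('')
  [8] 0/2 → 0 ('')
  [9] 2/1 → 1 ('e')
  [10] 1/8 → 2 ('ee')
  [11] 8/9 → 1 ('e')
  [12] 9/12 → 0 ('')
  [13] 12/10 → 2 ('fc')
  [14] 10/5 → 0 ('')
  [15] 5/7 → 1 ('g')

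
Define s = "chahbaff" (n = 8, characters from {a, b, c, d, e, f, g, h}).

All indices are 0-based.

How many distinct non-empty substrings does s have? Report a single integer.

33

rank→(start, suffix):
  0 → (5, 'aff')
  1 → (2, 'ahbaff')
  2 → (4, 'baff')
  3 → (0, 'chahbaff')
  4 → (7, 'f')
  5 → (6, 'ff')
  6 → (1, 'hahbaff')
  7 → (3, 'hbaff')

SA = [5, 2, 4, 0, 7, 6, 1, 3]
i: (SA[i-1],SA[i]) lcp shared
  1: (5,2) 1 'a'
  2: (2,4) 0 ''
  3: (4,0) 0 ''
  4: (0,7) 0 ''
  5: (7,6) 1 'f'
  6: (6,1) 0 ''
  7: (1,3) 1 'h'

n(n+1)/2 = 8·9/2 = 36
Σ LCP = 0 + 1 + 0 + 0 + 0 + 1 + 0 + 1 = 3
distinct = 36 − 3 = 33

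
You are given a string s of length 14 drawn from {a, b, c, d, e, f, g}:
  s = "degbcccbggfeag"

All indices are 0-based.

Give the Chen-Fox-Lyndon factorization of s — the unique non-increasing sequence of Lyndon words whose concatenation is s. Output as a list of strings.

["deg", "bcccbggfe", "ag"]

emit factor 1: 'deg' (i=0, period=3)
emit factor 2: 'bcccbggfe' (i=3, period=9)
emit factor 3: 'ag' (i=12, period=2)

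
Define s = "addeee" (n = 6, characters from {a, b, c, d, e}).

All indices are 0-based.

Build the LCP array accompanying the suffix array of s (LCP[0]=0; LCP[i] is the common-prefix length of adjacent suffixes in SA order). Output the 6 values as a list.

rank | idx | suffix
   0 |   0 | addeee
   1 |   1 | ddeee
   2 |   2 | deee
   3 |   5 | e
   4 |   4 | ee
   5 |   3 | eee

SA = [0, 1, 2, 5, 4, 3]
i: (SA[i-1],SA[i]) lcp shared
  1: (0,1) 0 ''
  2: (1,2) 1 'd'
  3: (2,5) 0 ''
  4: (5,4) 1 'e'
  5: (4,3) 2 'ee'

[0, 0, 1, 0, 1, 2]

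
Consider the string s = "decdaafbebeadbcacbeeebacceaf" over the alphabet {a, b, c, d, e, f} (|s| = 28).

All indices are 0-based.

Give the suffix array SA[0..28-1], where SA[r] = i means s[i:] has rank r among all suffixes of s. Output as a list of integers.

rank→(start, suffix):
  0 → (4, 'aafbebeadbcacbeeebacceaf')
  1 → (15, 'acbeeebacceaf')
  2 → (22, 'acceaf')
  3 → (11, 'adbcacbeeebacceaf')
  4 → (26, 'af')
  5 → (5, 'afbebeadbcacbeeebacceaf')
  6 → (21, 'bacceaf')
  7 → (13, 'bcacbeeebacceaf')
  8 → (9, 'beadbcacbeeebacceaf')
  9 → (7, 'bebeadbcacbeeebacceaf')
  10 → (17, 'beeebacceaf')
  11 → (14, 'cacbeeebacceaf')
  12 → (16, 'cbeeebacceaf')
  13 → (23, 'cceaf')
  14 → (2, 'cdaafbebeadbcacbeeebacceaf')
  15 → (24, 'ceaf')
  16 → (3, 'daafbebeadbcacbeeebacceaf')
  17 → (12, 'dbcacbeeebacceaf')
  18 → (0, 'decdaafbebeadbcacbeeebacceaf')
  19 → (10, 'eadbcacbeeebacceaf')
  20 → (25, 'eaf')
  21 → (20, 'ebacceaf')
  22 → (8, 'ebeadbcacbeeebacceaf')
  23 → (1, 'ecdaafbebeadbcacbeeebacceaf')
  24 → (19, 'eebacceaf')
  25 → (18, 'eeebacceaf')
  26 → (27, 'f')
  27 → (6, 'fbebeadbcacbeeebacceaf')

[4, 15, 22, 11, 26, 5, 21, 13, 9, 7, 17, 14, 16, 23, 2, 24, 3, 12, 0, 10, 25, 20, 8, 1, 19, 18, 27, 6]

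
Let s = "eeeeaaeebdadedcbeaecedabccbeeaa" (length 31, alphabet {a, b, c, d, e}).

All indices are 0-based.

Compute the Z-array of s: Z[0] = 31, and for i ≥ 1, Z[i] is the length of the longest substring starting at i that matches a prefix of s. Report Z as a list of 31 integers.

Z[0]=31
i=1: fresh scan; Z[1]=3 scan→box=[1,4)
i=2: min(r-i=2, Z[1]=3)=2; Z[2]=2
i=3: min(r-i=1, Z[2]=2)=1; Z[3]=1
i=4: fresh scan; Z[4]=0
i=5: fresh scan; Z[5]=0
i=6: fresh scan; Z[6]=2 scan→box=[6,8)
i=7: min(r-i=1, Z[1]=3)=1; Z[7]=1
i=8: fresh scan; Z[8]=0
i=9: fresh scan; Z[9]=0
i=10: fresh scan; Z[10]=0
i=11: fresh scan; Z[11]=0
i=12: fresh scan; Z[12]=1 scan→box=[12,13)
i=13: fresh scan; Z[13]=0
i=14: fresh scan; Z[14]=0
i=15: fresh scan; Z[15]=0
i=16: fresh scan; Z[16]=1 scan→box=[16,17)
i=17: fresh scan; Z[17]=0
i=18: fresh scan; Z[18]=1 scan→box=[18,19)
i=19: fresh scan; Z[19]=0
i=20: fresh scan; Z[20]=1 scan→box=[20,21)
i=21: fresh scan; Z[21]=0
i=22: fresh scan; Z[22]=0
i=23: fresh scan; Z[23]=0
i=24: fresh scan; Z[24]=0
i=25: fresh scan; Z[25]=0
i=26: fresh scan; Z[26]=0
i=27: fresh scan; Z[27]=2 scan→box=[27,29)
i=28: min(r-i=1, Z[1]=3)=1; Z[28]=1
i=29: fresh scan; Z[29]=0
i=30: fresh scan; Z[30]=0

[31, 3, 2, 1, 0, 0, 2, 1, 0, 0, 0, 0, 1, 0, 0, 0, 1, 0, 1, 0, 1, 0, 0, 0, 0, 0, 0, 2, 1, 0, 0]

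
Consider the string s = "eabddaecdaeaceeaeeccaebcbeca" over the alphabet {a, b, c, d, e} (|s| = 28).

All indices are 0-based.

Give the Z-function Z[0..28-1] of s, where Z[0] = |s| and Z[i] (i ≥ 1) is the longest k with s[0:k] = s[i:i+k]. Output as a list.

Z[0]=28
i=1: i≥r, start 0; Z[1]=0
i=2: i≥r, start 0; Z[2]=0
i=3: i≥r, start 0; Z[3]=0
i=4: i≥r, start 0; Z[4]=0
i=5: i≥r, start 0; Z[5]=0
i=6: i≥r, start 0; Z[6]=1 grow→box=[6,7)
i=7: i≥r, start 0; Z[7]=0
i=8: i≥r, start 0; Z[8]=0
i=9: i≥r, start 0; Z[9]=0
i=10: i≥r, start 0; Z[10]=2 grow→box=[10,12)
i=11: min(r-i=1, Z[1]=0)=0; Z[11]=0
i=12: i≥r, start 0; Z[12]=0
i=13: i≥r, start 0; Z[13]=1 grow→box=[13,14)
i=14: i≥r, start 0; Z[14]=2 grow→box=[14,16)
i=15: min(r-i=1, Z[1]=0)=0; Z[15]=0
i=16: i≥r, start 0; Z[16]=1 grow→box=[16,17)
i=17: i≥r, start 0; Z[17]=1 grow→box=[17,18)
i=18: i≥r, start 0; Z[18]=0
i=19: i≥r, start 0; Z[19]=0
i=20: i≥r, start 0; Z[20]=0
i=21: i≥r, start 0; Z[21]=1 grow→box=[21,22)
i=22: i≥r, start 0; Z[22]=0
i=23: i≥r, start 0; Z[23]=0
i=24: i≥r, start 0; Z[24]=0
i=25: i≥r, start 0; Z[25]=1 grow→box=[25,26)
i=26: i≥r, start 0; Z[26]=0
i=27: i≥r, start 0; Z[27]=0

[28, 0, 0, 0, 0, 0, 1, 0, 0, 0, 2, 0, 0, 1, 2, 0, 1, 1, 0, 0, 0, 1, 0, 0, 0, 1, 0, 0]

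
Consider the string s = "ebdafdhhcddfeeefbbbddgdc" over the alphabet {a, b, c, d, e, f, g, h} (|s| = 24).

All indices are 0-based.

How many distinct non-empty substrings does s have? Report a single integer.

280

rank→(start, suffix):
  0 → (3, 'afdhhcddfeeefbbbddgdc')
  1 → (16, 'bbbddgdc')
  2 → (17, 'bbddgdc')
  3 → (1, 'bdafdhhcddfeeefbbbddgdc')
  4 → (18, 'bddgdc')
  5 → (23, 'c')
  6 → (8, 'cddfeeefbbbddgdc')
  7 → (2, 'dafdhhcddfeeefbbbddgdc')
  8 → (22, 'dc')
  9 → (9, 'ddfeeefbbbddgdc')
  10 → (19, 'ddgdc')
  11 → (10, 'dfeeefbbbddgdc')
  12 → (20, 'dgdc')
  13 → (5, 'dhhcddfeeefbbbddgdc')
  14 → (0, 'ebdafdhhcddfeeefbbbddgdc')
  15 → (12, 'eeefbbbddgdc')
  16 → (13, 'eefbbbddgdc')
  17 → (14, 'efbbbddgdc')
  18 → (15, 'fbbbddgdc')
  19 → (4, 'fdhhcddfeeefbbbddgdc')
  20 → (11, 'feeefbbbddgdc')
  21 → (21, 'gdc')
  22 → (7, 'hcddfeeefbbbddgdc')
  23 → (6, 'hhcddfeeefbbbddgdc')

SA = [3, 16, 17, 1, 18, 23, 8, 2, 22, 9, 19, 10, 20, 5, 0, 12, 13, 14, 15, 4, 11, 21, 7, 6]
[i] adj suffixes → lcp
  [1] 3/16 → 0 ('')
  [2] 16/17 → 2 ('bb')
  [3] 17/1 → 1 ('b')
  [4] 1/18 → 2 ('bd')
  [5] 18/23 → 0 ('')
  [6] 23/8 → 1 ('c')
  [7] 8/2 → 0 ('')
  [8] 2/22 → 1 ('d')
  [9] 22/9 → 1 ('d')
  [10] 9/19 → 2 ('dd')
  [11] 19/10 → 1 ('d')
  [12] 10/20 → 1 ('d')
  [13] 20/5 → 1 ('d')
  [14] 5/0 → 0 ('')
  [15] 0/12 → 1 ('e')
  [16] 12/13 → 2 ('ee')
  [17] 13/14 → 1 ('e')
  [18] 14/15 → 0 ('')
  [19] 15/4 → 1 ('f')
  [20] 4/11 → 1 ('f')
  [21] 11/21 → 0 ('')
  [22] 21/7 → 0 ('')
  [23] 7/6 → 1 ('h')

n(n+1)/2 = 24·25/2 = 300
Σ LCP = 0 + 0 + 2 + 1 + 2 + 0 + 1 + 0 + 1 + 1 + 2 + 1 + 1 + 1 + 0 + 1 + 2 + 1 + 0 + 1 + 1 + 0 + 0 + 1 = 20
distinct = 300 − 20 = 280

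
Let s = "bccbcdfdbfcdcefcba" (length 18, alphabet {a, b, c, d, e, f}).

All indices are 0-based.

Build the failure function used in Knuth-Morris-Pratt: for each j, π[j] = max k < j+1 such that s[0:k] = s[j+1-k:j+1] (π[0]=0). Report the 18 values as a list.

[0, 0, 0, 1, 2, 0, 0, 0, 1, 0, 0, 0, 0, 0, 0, 0, 1, 0]

π[0] = 0
j=1 s[j]='c': π[1]=0 (border '')
j=2 s[j]='c': π[2]=0 (border '')
j=3 s[j]='b': π[3]=1 (border 'b')
j=4 s[j]='c': π[4]=2 (border 'bc')
j=5 s[j]='d': k: 2→0; π[5]=0 (border '')
j=6 s[j]='f': π[6]=0 (border '')
j=7 s[j]='d': π[7]=0 (border '')
j=8 s[j]='b': π[8]=1 (border 'b')
j=9 s[j]='f': k: 1→0; π[9]=0 (border '')
j=10 s[j]='c': π[10]=0 (border '')
j=11 s[j]='d': π[11]=0 (border '')
j=12 s[j]='c': π[12]=0 (border '')
j=13 s[j]='e': π[13]=0 (border '')
j=14 s[j]='f': π[14]=0 (border '')
j=15 s[j]='c': π[15]=0 (border '')
j=16 s[j]='b': π[16]=1 (border 'b')
j=17 s[j]='a': k: 1→0; π[17]=0 (border '')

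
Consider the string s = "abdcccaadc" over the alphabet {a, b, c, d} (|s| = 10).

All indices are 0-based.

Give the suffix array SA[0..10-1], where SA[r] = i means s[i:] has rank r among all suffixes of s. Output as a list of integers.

rank→(start, suffix):
  0 → (6, 'aadc')
  1 → (0, 'abdcccaadc')
  2 → (7, 'adc')
  3 → (1, 'bdcccaadc')
  4 → (9, 'c')
  5 → (5, 'caadc')
  6 → (4, 'ccaadc')
  7 → (3, 'cccaadc')
  8 → (8, 'dc')
  9 → (2, 'dcccaadc')

[6, 0, 7, 1, 9, 5, 4, 3, 8, 2]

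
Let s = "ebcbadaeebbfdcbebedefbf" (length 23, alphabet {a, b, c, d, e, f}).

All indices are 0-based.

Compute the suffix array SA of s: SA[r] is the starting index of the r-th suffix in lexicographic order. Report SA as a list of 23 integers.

rank→(start, suffix):
  0 → (4, 'adaeebbfdcbebedefbf')
  1 → (6, 'aeebbfdcbebedefbf')
  2 → (3, 'badaeebbfdcbebedefbf')
  3 → (9, 'bbfdcbebedefbf')
  4 → (1, 'bcbadaeebbfdcbebedefbf')
  5 → (14, 'bebedefbf')
  6 → (16, 'bedefbf')
  7 → (21, 'bf')
  8 → (10, 'bfdcbebedefbf')
  9 → (2, 'cbadaeebbfdcbebedefbf')
  10 → (13, 'cbebedefbf')
  11 → (5, 'daeebbfdcbebedefbf')
  12 → (12, 'dcbebedefbf')
  13 → (18, 'defbf')
  14 → (8, 'ebbfdcbebedefbf')
  15 → (0, 'ebcbadaeebbfdcbebedefbf')
  16 → (15, 'ebedefbf')
  17 → (17, 'edefbf')
  18 → (7, 'eebbfdcbebedefbf')
  19 → (19, 'efbf')
  20 → (22, 'f')
  21 → (20, 'fbf')
  22 → (11, 'fdcbebedefbf')

[4, 6, 3, 9, 1, 14, 16, 21, 10, 2, 13, 5, 12, 18, 8, 0, 15, 17, 7, 19, 22, 20, 11]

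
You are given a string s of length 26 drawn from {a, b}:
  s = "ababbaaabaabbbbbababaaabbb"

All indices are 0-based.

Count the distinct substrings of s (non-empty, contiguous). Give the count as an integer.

280

rank→(start, suffix):
  0 → (5, 'aaabaabbbbbababaaabbb')
  1 → (20, 'aaabbb')
  2 → (6, 'aabaabbbbbababaaabbb')
  3 → (21, 'aabbb')
  4 → (9, 'aabbbbbababaaabbb')
  5 → (18, 'abaaabbb')
  6 → (7, 'abaabbbbbababaaabbb')
  7 → (16, 'ababaaabbb')
  8 → (0, 'ababbaaabaabbbbbababaaabbb')
  9 → (2, 'abbaaabaabbbbbababaaabbb')
  10 → (22, 'abbb')
  11 → (10, 'abbbbbababaaabbb')
  12 → (25, 'b')
  13 → (4, 'baaabaabbbbbababaaabbb')
  14 → (19, 'baaabbb')
  15 → (8, 'baabbbbbababaaabbb')
  16 → (17, 'babaaabbb')
  17 → (15, 'bababaaabbb')
  18 → (1, 'babbaaabaabbbbbababaaabbb')
  19 → (24, 'bb')
  20 → (3, 'bbaaabaabbbbbababaaabbb')
  21 → (14, 'bbababaaabbb')
  22 → (23, 'bbb')
  23 → (13, 'bbbababaaabbb')
  24 → (12, 'bbbbababaaabbb')
  25 → (11, 'bbbbbababaaabbb')

SA = [5, 20, 6, 21, 9, 18, 7, 16, 0, 2, 22, 10, 25, 4, 19, 8, 17, 15, 1, 24, 3, 14, 23, 13, 12, 11]
[i] adj suffixes → lcp
  [1] 5/20 → 4 ('aaab')
  [2] 20/6 → 2 ('aa')
  [3] 6/21 → 3 ('aab')
  [4] 21/9 → 5 ('aabbb')
  [5] 9/18 → 1 ('a')
  [6] 18/7 → 4 ('abaa')
  [7] 7/16 → 3 ('aba')
  [8] 16/0 → 4 ('abab')
  [9] 0/2 → 2 ('ab')
  [10] 2/22 → 3 ('abb')
  [11] 22/10 → 4 ('abbb')
  [12] 10/25 → 0 ('')
  [13] 25/4 → 1 ('b')
  [14] 4/19 → 5 ('baaab')
  [15] 19/8 → 3 ('baa')
  [16] 8/17 → 2 ('ba')
  [17] 17/15 → 4 ('baba')
  [18] 15/1 → 3 ('bab')
  [19] 1/24 → 1 ('b')
  [20] 24/3 → 2 ('bb')
  [21] 3/14 → 3 ('bba')
  [22] 14/23 → 2 ('bb')
  [23] 23/13 → 3 ('bbb')
  [24] 13/12 → 3 ('bbb')
  [25] 12/11 → 4 ('bbbb')

n(n+1)/2 = 26·27/2 = 351
Σ LCP = 0 + 4 + 2 + 3 + 5 + 1 + 4 + 3 + 4 + 2 + 3 + 4 + 0 + 1 + 5 + 3 + 2 + 4 + 3 + 1 + 2 + 3 + 2 + 3 + 3 + 4 = 71
distinct = 351 − 71 = 280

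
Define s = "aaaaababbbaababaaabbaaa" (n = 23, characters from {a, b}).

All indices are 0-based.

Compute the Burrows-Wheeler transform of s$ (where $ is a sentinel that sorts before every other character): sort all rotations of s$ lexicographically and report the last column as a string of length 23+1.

rank  rotation                  last
    0  $aaaaababbbaababaaabbaaa  a
    1  a$aaaaababbbaababaaabbaa  a
    2  aa$aaaaababbbaababaaabba  a
    3  aaa$aaaaababbbaababaaabb  b
    4  aaaaababbbaababaaabbaaa$  $
    5  aaaababbbaababaaabbaaa$a  a
    6  aaababbbaababaaabbaaa$aa  a
    7  aaabbaaa$aaaaababbbaabab  b
    8  aababaaabbaaa$aaaaababbb  b
    9  aababbbaababaaabbaaa$aaa  a
   10  aabbaaa$aaaaababbbaababa  a
   11  abaaabbaaa$aaaaababbbaab  b
   12  ababaaabbaaa$aaaaababbba  a
   13  ababbbaababaaabbaaa$aaaa  a
   14  abbaaa$aaaaababbbaababaa  a
   15  abbbaababaaabbaaa$aaaaab  b
   16  baaa$aaaaababbbaababaaab  b
   17  baaabbaaa$aaaaababbbaaba  a
   18  baababaaabbaaa$aaaaababb  b
   19  babaaabbaaa$aaaaababbbaa  a
   20  babbbaababaaabbaaa$aaaaa  a
   21  bbaaa$aaaaababbbaababaaa  a
   22  bbaababaaabbaaa$aaaaabab  b
   23  bbbaababaaabbaaa$aaaaaba  a

aaab$aabbaabaaabbabaaaba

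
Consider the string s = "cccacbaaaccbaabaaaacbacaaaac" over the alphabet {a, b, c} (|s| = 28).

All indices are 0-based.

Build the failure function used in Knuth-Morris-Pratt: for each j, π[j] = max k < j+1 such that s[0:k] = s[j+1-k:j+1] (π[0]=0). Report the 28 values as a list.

π[0] = 0
j=1 s[j]='c': π[1]=1 (border 'c')
j=2 s[j]='c': π[2]=2 (border 'cc')
j=3 s[j]='a': k: 2→1→0; π[3]=0 (border '')
j=4 s[j]='c': π[4]=1 (border 'c')
j=5 s[j]='b': k: 1→0; π[5]=0 (border '')
j=6 s[j]='a': π[6]=0 (border '')
j=7 s[j]='a': π[7]=0 (border '')
j=8 s[j]='a': π[8]=0 (border '')
j=9 s[j]='c': π[9]=1 (border 'c')
j=10 s[j]='c': π[10]=2 (border 'cc')
j=11 s[j]='b': k: 2→1→0; π[11]=0 (border '')
j=12 s[j]='a': π[12]=0 (border '')
j=13 s[j]='a': π[13]=0 (border '')
j=14 s[j]='b': π[14]=0 (border '')
j=15 s[j]='a': π[15]=0 (border '')
j=16 s[j]='a': π[16]=0 (border '')
j=17 s[j]='a': π[17]=0 (border '')
j=18 s[j]='a': π[18]=0 (border '')
j=19 s[j]='c': π[19]=1 (border 'c')
j=20 s[j]='b': k: 1→0; π[20]=0 (border '')
j=21 s[j]='a': π[21]=0 (border '')
j=22 s[j]='c': π[22]=1 (border 'c')
j=23 s[j]='a': k: 1→0; π[23]=0 (border '')
j=24 s[j]='a': π[24]=0 (border '')
j=25 s[j]='a': π[25]=0 (border '')
j=26 s[j]='a': π[26]=0 (border '')
j=27 s[j]='c': π[27]=1 (border 'c')

[0, 1, 2, 0, 1, 0, 0, 0, 0, 1, 2, 0, 0, 0, 0, 0, 0, 0, 0, 1, 0, 0, 1, 0, 0, 0, 0, 1]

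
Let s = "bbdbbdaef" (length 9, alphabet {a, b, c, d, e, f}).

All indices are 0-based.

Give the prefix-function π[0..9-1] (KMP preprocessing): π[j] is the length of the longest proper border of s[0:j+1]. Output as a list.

[0, 1, 0, 1, 2, 3, 0, 0, 0]

π[0] = 0
j=1 s[j]='b': π[1]=1 (border 'b')
j=2 s[j]='d': k: 1→0; π[2]=0 (border '')
j=3 s[j]='b': π[3]=1 (border 'b')
j=4 s[j]='b': π[4]=2 (border 'bb')
j=5 s[j]='d': π[5]=3 (border 'bbd')
j=6 s[j]='a': k: 3→0; π[6]=0 (border '')
j=7 s[j]='e': π[7]=0 (border '')
j=8 s[j]='f': π[8]=0 (border '')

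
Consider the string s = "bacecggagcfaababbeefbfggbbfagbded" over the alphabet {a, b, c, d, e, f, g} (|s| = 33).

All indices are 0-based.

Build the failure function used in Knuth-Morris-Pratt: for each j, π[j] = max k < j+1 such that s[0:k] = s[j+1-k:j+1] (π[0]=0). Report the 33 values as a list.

π[0] = 0
j=1 s[j]='a': π[1]=0 (border '')
j=2 s[j]='c': π[2]=0 (border '')
j=3 s[j]='e': π[3]=0 (border '')
j=4 s[j]='c': π[4]=0 (border '')
j=5 s[j]='g': π[5]=0 (border '')
j=6 s[j]='g': π[6]=0 (border '')
j=7 s[j]='a': π[7]=0 (border '')
j=8 s[j]='g': π[8]=0 (border '')
j=9 s[j]='c': π[9]=0 (border '')
j=10 s[j]='f': π[10]=0 (border '')
j=11 s[j]='a': π[11]=0 (border '')
j=12 s[j]='a': π[12]=0 (border '')
j=13 s[j]='b': π[13]=1 (border 'b')
j=14 s[j]='a': π[14]=2 (border 'ba')
j=15 s[j]='b': k: 2→0; π[15]=1 (border 'b')
j=16 s[j]='b': k: 1→0; π[16]=1 (border 'b')
j=17 s[j]='e': k: 1→0; π[17]=0 (border '')
j=18 s[j]='e': π[18]=0 (border '')
j=19 s[j]='f': π[19]=0 (border '')
j=20 s[j]='b': π[20]=1 (border 'b')
j=21 s[j]='f': k: 1→0; π[21]=0 (border '')
j=22 s[j]='g': π[22]=0 (border '')
j=23 s[j]='g': π[23]=0 (border '')
j=24 s[j]='b': π[24]=1 (border 'b')
j=25 s[j]='b': k: 1→0; π[25]=1 (border 'b')
j=26 s[j]='f': k: 1→0; π[26]=0 (border '')
j=27 s[j]='a': π[27]=0 (border '')
j=28 s[j]='g': π[28]=0 (border '')
j=29 s[j]='b': π[29]=1 (border 'b')
j=30 s[j]='d': k: 1→0; π[30]=0 (border '')
j=31 s[j]='e': π[31]=0 (border '')
j=32 s[j]='d': π[32]=0 (border '')

[0, 0, 0, 0, 0, 0, 0, 0, 0, 0, 0, 0, 0, 1, 2, 1, 1, 0, 0, 0, 1, 0, 0, 0, 1, 1, 0, 0, 0, 1, 0, 0, 0]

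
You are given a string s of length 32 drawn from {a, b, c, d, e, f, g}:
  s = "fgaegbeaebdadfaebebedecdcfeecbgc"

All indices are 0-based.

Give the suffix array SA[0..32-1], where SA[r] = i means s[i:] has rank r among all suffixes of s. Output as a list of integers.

[11, 7, 14, 2, 9, 5, 16, 18, 29, 31, 28, 22, 24, 10, 23, 20, 12, 6, 8, 15, 17, 27, 21, 19, 26, 3, 13, 25, 0, 1, 4, 30]

rank→(start, suffix):
  0 → (11, 'adfaebebedecdcfeecbgc')
  1 → (7, 'aebdadfaebebedecdcfeecbgc')
  2 → (14, 'aebebedecdcfeecbgc')
  3 → (2, 'aegbeaebdadfaebebedecdcfeecbgc')
  4 → (9, 'bdadfaebebedecdcfeecbgc')
  5 → (5, 'beaebdadfaebebedecdcfeecbgc')
  6 → (16, 'bebedecdcfeecbgc')
  7 → (18, 'bedecdcfeecbgc')
  8 → (29, 'bgc')
  9 → (31, 'c')
  10 → (28, 'cbgc')
  11 → (22, 'cdcfeecbgc')
  12 → (24, 'cfeecbgc')
  13 → (10, 'dadfaebebedecdcfeecbgc')
  14 → (23, 'dcfeecbgc')
  15 → (20, 'decdcfeecbgc')
  16 → (12, 'dfaebebedecdcfeecbgc')
  17 → (6, 'eaebdadfaebebedecdcfeecbgc')
  18 → (8, 'ebdadfaebebedecdcfeecbgc')
  19 → (15, 'ebebedecdcfeecbgc')
  20 → (17, 'ebedecdcfeecbgc')
  21 → (27, 'ecbgc')
  22 → (21, 'ecdcfeecbgc')
  23 → (19, 'edecdcfeecbgc')
  24 → (26, 'eecbgc')
  25 → (3, 'egbeaebdadfaebebedecdcfeecbgc')
  26 → (13, 'faebebedecdcfeecbgc')
  27 → (25, 'feecbgc')
  28 → (0, 'fgaegbeaebdadfaebebedecdcfeecbgc')
  29 → (1, 'gaegbeaebdadfaebebedecdcfeecbgc')
  30 → (4, 'gbeaebdadfaebebedecdcfeecbgc')
  31 → (30, 'gc')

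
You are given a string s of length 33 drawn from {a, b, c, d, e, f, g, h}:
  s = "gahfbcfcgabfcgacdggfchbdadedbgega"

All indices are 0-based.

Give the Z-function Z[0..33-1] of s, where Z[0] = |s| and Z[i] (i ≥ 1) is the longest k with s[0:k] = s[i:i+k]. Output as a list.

[33, 0, 0, 0, 0, 0, 0, 0, 2, 0, 0, 0, 0, 2, 0, 0, 0, 1, 1, 0, 0, 0, 0, 0, 0, 0, 0, 0, 0, 1, 0, 2, 0]

Z[0]=33
i=1: outside box; Z[1]=0
i=2: outside box; Z[2]=0
i=3: outside box; Z[3]=0
i=4: outside box; Z[4]=0
i=5: outside box; Z[5]=0
i=6: outside box; Z[6]=0
i=7: outside box; Z[7]=0
i=8: outside box; Z[8]=2 scan→box=[8,10)
i=9: min(r-i=1, Z[1]=0)=0; Z[9]=0
i=10: outside box; Z[10]=0
i=11: outside box; Z[11]=0
i=12: outside box; Z[12]=0
i=13: outside box; Z[13]=2 scan→box=[13,15)
i=14: min(r-i=1, Z[1]=0)=0; Z[14]=0
i=15: outside box; Z[15]=0
i=16: outside box; Z[16]=0
i=17: outside box; Z[17]=1 scan→box=[17,18)
i=18: outside box; Z[18]=1 scan→box=[18,19)
i=19: outside box; Z[19]=0
i=20: outside box; Z[20]=0
i=21: outside box; Z[21]=0
i=22: outside box; Z[22]=0
i=23: outside box; Z[23]=0
i=24: outside box; Z[24]=0
i=25: outside box; Z[25]=0
i=26: outside box; Z[26]=0
i=27: outside box; Z[27]=0
i=28: outside box; Z[28]=0
i=29: outside box; Z[29]=1 scan→box=[29,30)
i=30: outside box; Z[30]=0
i=31: outside box; Z[31]=2 scan→box=[31,33)
i=32: min(r-i=1, Z[1]=0)=0; Z[32]=0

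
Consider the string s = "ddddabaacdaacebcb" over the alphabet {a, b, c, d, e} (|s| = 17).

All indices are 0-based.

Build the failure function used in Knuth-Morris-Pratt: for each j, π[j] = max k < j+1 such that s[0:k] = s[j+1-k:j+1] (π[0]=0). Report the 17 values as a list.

[0, 1, 2, 3, 0, 0, 0, 0, 0, 1, 0, 0, 0, 0, 0, 0, 0]

π[0] = 0
j=1 s[j]='d': π[1]=1 (border 'd')
j=2 s[j]='d': π[2]=2 (border 'dd')
j=3 s[j]='d': π[3]=3 (border 'ddd')
j=4 s[j]='a': k: 3→2→1→0; π[4]=0 (border '')
j=5 s[j]='b': π[5]=0 (border '')
j=6 s[j]='a': π[6]=0 (border '')
j=7 s[j]='a': π[7]=0 (border '')
j=8 s[j]='c': π[8]=0 (border '')
j=9 s[j]='d': π[9]=1 (border 'd')
j=10 s[j]='a': k: 1→0; π[10]=0 (border '')
j=11 s[j]='a': π[11]=0 (border '')
j=12 s[j]='c': π[12]=0 (border '')
j=13 s[j]='e': π[13]=0 (border '')
j=14 s[j]='b': π[14]=0 (border '')
j=15 s[j]='c': π[15]=0 (border '')
j=16 s[j]='b': π[16]=0 (border '')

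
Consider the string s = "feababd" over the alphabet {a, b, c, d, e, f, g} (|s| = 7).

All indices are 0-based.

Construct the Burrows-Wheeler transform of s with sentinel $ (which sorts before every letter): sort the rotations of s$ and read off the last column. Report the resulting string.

debaabf$

rank  rotation  last
    0  $feababd  d
    1  ababd$fe  e
    2  abd$feab  b
    3  babd$fea  a
    4  bd$feaba  a
    5  d$feabab  b
    6  eababd$f  f
    7  feababd$  $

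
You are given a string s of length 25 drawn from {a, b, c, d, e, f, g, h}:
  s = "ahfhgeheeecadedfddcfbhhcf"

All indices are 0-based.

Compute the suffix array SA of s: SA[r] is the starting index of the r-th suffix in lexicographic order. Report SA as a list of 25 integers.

rank→(start, suffix):
  0 → (11, 'adedfddcfbhhcf')
  1 → (0, 'ahfhgeheeecadedfddcfbhhcf')
  2 → (20, 'bhhcf')
  3 → (10, 'cadedfddcfbhhcf')
  4 → (23, 'cf')
  5 → (18, 'cfbhhcf')
  6 → (17, 'dcfbhhcf')
  7 → (16, 'ddcfbhhcf')
  8 → (12, 'dedfddcfbhhcf')
  9 → (14, 'dfddcfbhhcf')
  10 → (9, 'ecadedfddcfbhhcf')
  11 → (13, 'edfddcfbhhcf')
  12 → (8, 'eecadedfddcfbhhcf')
  13 → (7, 'eeecadedfddcfbhhcf')
  14 → (5, 'eheeecadedfddcfbhhcf')
  15 → (24, 'f')
  16 → (19, 'fbhhcf')
  17 → (15, 'fddcfbhhcf')
  18 → (2, 'fhgeheeecadedfddcfbhhcf')
  19 → (4, 'geheeecadedfddcfbhhcf')
  20 → (22, 'hcf')
  21 → (6, 'heeecadedfddcfbhhcf')
  22 → (1, 'hfhgeheeecadedfddcfbhhcf')
  23 → (3, 'hgeheeecadedfddcfbhhcf')
  24 → (21, 'hhcf')

[11, 0, 20, 10, 23, 18, 17, 16, 12, 14, 9, 13, 8, 7, 5, 24, 19, 15, 2, 4, 22, 6, 1, 3, 21]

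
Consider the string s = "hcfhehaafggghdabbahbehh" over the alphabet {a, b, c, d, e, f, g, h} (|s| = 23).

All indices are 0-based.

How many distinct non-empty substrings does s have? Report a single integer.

rank | idx | suffix
   0 |   6 | aafggghdabbahbehh
   1 |  14 | abbahbehh
   2 |   7 | afggghdabbahbehh
   3 |  17 | ahbehh
   4 |  16 | bahbehh
   5 |  15 | bbahbehh
   6 |  19 | behh
   7 |   1 | cfhehaafggghdabbahbehh
   8 |  13 | dabbahbehh
   9 |   4 | ehaafggghdabbahbehh
  10 |  20 | ehh
  11 |   8 | fggghdabbahbehh
  12 |   2 | fhehaafggghdabbahbehh
  13 |   9 | ggghdabbahbehh
  14 |  10 | gghdabbahbehh
  15 |  11 | ghdabbahbehh
  16 |  22 | h
  17 |   5 | haafggghdabbahbehh
  18 |  18 | hbehh
  19 |   0 | hcfhehaafggghdabbahbehh
  20 |  12 | hdabbahbehh
  21 |   3 | hehaafggghdabbahbehh
  22 |  21 | hh

SA = [6, 14, 7, 17, 16, 15, 19, 1, 13, 4, 20, 8, 2, 9, 10, 11, 22, 5, 18, 0, 12, 3, 21]
i: (SA[i-1],SA[i]) lcp shared
  1: (6,14) 1 'a'
  2: (14,7) 1 'a'
  3: (7,17) 1 'a'
  4: (17,16) 0 ''
  5: (16,15) 1 'b'
  6: (15,19) 1 'b'
  7: (19,1) 0 ''
  8: (1,13) 0 ''
  9: (13,4) 0 ''
  10: (4,20) 2 'eh'
  11: (20,8) 0 ''
  12: (8,2) 1 'f'
  13: (2,9) 0 ''
  14: (9,10) 2 'gg'
  15: (10,11) 1 'g'
  16: (11,22) 0 ''
  17: (22,5) 1 'h'
  18: (5,18) 1 'h'
  19: (18,0) 1 'h'
  20: (0,12) 1 'h'
  21: (12,3) 1 'h'
  22: (3,21) 1 'h'

n(n+1)/2 = 23·24/2 = 276
Σ LCP = 0 + 1 + 1 + 1 + 0 + 1 + 1 + 0 + 0 + 0 + 2 + 0 + 1 + 0 + 2 + 1 + 0 + 1 + 1 + 1 + 1 + 1 + 1 = 17
distinct = 276 − 17 = 259

259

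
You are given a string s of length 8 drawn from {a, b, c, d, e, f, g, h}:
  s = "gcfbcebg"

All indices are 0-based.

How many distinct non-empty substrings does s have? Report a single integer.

33

rank | idx | suffix
   0 |   3 | bcebg
   1 |   6 | bg
   2 |   4 | cebg
   3 |   1 | cfbcebg
   4 |   5 | ebg
   5 |   2 | fbcebg
   6 |   7 | g
   7 |   0 | gcfbcebg

SA = [3, 6, 4, 1, 5, 2, 7, 0]
rank  pair      lcp
   1  s[3:],s[6:]  1  'b'
   2  s[6:],s[4:]  0  ''
   3  s[4:],s[1:]  1  'c'
   4  s[1:],s[5:]  0  ''
   5  s[5:],s[2:]  0  ''
   6  s[2:],s[7:]  0  ''
   7  s[7:],s[0:]  1  'g'

n(n+1)/2 = 8·9/2 = 36
Σ LCP = 0 + 1 + 0 + 1 + 0 + 0 + 0 + 1 = 3
distinct = 36 − 3 = 33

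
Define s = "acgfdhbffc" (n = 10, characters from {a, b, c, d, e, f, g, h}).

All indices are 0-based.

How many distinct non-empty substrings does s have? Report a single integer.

52

rank→(start, suffix):
  0 → (0, 'acgfdhbffc')
  1 → (6, 'bffc')
  2 → (9, 'c')
  3 → (1, 'cgfdhbffc')
  4 → (4, 'dhbffc')
  5 → (8, 'fc')
  6 → (3, 'fdhbffc')
  7 → (7, 'ffc')
  8 → (2, 'gfdhbffc')
  9 → (5, 'hbffc')

SA = [0, 6, 9, 1, 4, 8, 3, 7, 2, 5]
[i] adj suffixes → lcp
  [1] 0/6 → 0 ('')
  [2] 6/9 → 0 ('')
  [3] 9/1 → 1 ('c')
  [4] 1/4 → 0 ('')
  [5] 4/8 → 0 ('')
  [6] 8/3 → 1 ('f')
  [7] 3/7 → 1 ('f')
  [8] 7/2 → 0 ('')
  [9] 2/5 → 0 ('')

n(n+1)/2 = 10·11/2 = 55
Σ LCP = 0 + 0 + 0 + 1 + 0 + 0 + 1 + 1 + 0 + 0 = 3
distinct = 55 − 3 = 52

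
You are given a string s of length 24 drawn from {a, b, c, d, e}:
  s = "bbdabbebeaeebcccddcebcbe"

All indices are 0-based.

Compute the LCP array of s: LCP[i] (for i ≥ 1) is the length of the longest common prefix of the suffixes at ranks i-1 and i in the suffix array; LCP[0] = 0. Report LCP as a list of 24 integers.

[0, 1, 0, 2, 1, 2, 1, 1, 2, 2, 0, 1, 2, 1, 1, 0, 1, 1, 0, 1, 1, 3, 2, 1]

rank | idx | suffix
   0 |   3 | abbebeaeebcccddcebcbe
   1 |   9 | aeebcccddcebcbe
   2 |   0 | bbdabbebeaeebcccddcebcbe
   3 |   4 | bbebeaeebcccddcebcbe
   4 |  20 | bcbe
   5 |  12 | bcccddcebcbe
   6 |   1 | bdabbebeaeebcccddcebcbe
   7 |  22 | be
   8 |   7 | beaeebcccddcebcbe
   9 |   5 | bebeaeebcccddcebcbe
  10 |  21 | cbe
  11 |  13 | cccddcebcbe
  12 |  14 | ccddcebcbe
  13 |  15 | cddcebcbe
  14 |  18 | cebcbe
  15 |   2 | dabbebeaeebcccddcebcbe
  16 |  17 | dcebcbe
  17 |  16 | ddcebcbe
  18 |  23 | e
  19 |   8 | eaeebcccddcebcbe
  20 |  19 | ebcbe
  21 |  11 | ebcccddcebcbe
  22 |   6 | ebeaeebcccddcebcbe
  23 |  10 | eebcccddcebcbe

SA = [3, 9, 0, 4, 20, 12, 1, 22, 7, 5, 21, 13, 14, 15, 18, 2, 17, 16, 23, 8, 19, 11, 6, 10]
[i] adj suffixes → lcp
  [1] 3/9 → 1 ('a')
  [2] 9/0 → 0 ('')
  [3] 0/4 → 2 ('bb')
  [4] 4/20 → 1 ('b')
  [5] 20/12 → 2 ('bc')
  [6] 12/1 → 1 ('b')
  [7] 1/22 → 1 ('b')
  [8] 22/7 → 2 ('be')
  [9] 7/5 → 2 ('be')
  [10] 5/21 → 0 ('')
  [11] 21/13 → 1 ('c')
  [12] 13/14 → 2 ('cc')
  [13] 14/15 → 1 ('c')
  [14] 15/18 → 1 ('c')
  [15] 18/2 → 0 ('')
  [16] 2/17 → 1 ('d')
  [17] 17/16 → 1 ('d')
  [18] 16/23 → 0 ('')
  [19] 23/8 → 1 ('e')
  [20] 8/19 → 1 ('e')
  [21] 19/11 → 3 ('ebc')
  [22] 11/6 → 2 ('eb')
  [23] 6/10 → 1 ('e')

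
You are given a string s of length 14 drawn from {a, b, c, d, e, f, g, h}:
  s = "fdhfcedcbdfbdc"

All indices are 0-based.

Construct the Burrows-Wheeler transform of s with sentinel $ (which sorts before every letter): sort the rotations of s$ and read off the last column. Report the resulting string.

cfcddfbebfcdh$d

rank  rotation         last
    0  $fdhfcedcbdfbdc  c
    1  bdc$fdhfcedcbdf  f
    2  bdfbdc$fdhfcedc  c
    3  c$fdhfcedcbdfbd  d
    4  cbdfbdc$fdhfced  d
    5  cedcbdfbdc$fdhf  f
    6  dc$fdhfcedcbdfb  b
    7  dcbdfbdc$fdhfce  e
    8  dfbdc$fdhfcedcb  b
    9  dhfcedcbdfbdc$f  f
   10  edcbdfbdc$fdhfc  c
   11  fbdc$fdhfcedcbd  d
   12  fcedcbdfbdc$fdh  h
   13  fdhfcedcbdfbdc$  $
   14  hfcedcbdfbdc$fd  d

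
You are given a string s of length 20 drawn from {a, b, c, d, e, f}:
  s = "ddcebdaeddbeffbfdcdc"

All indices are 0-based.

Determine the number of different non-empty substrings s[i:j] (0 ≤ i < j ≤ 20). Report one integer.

193

sorted suffixes:
  #0 SA[0]=6  'aeddbeffbfdcdc'
  #1 SA[1]=4  'bdaeddbeffbfdcdc'
  #2 SA[2]=10  'beffbfdcdc'
  #3 SA[3]=14  'bfdcdc'
  #4 SA[4]=19  'c'
  #5 SA[5]=17  'cdc'
  #6 SA[6]=2  'cebdaeddbeffbfdcdc'
  #7 SA[7]=5  'daeddbeffbfdcdc'
  #8 SA[8]=9  'dbeffbfdcdc'
  #9 SA[9]=18  'dc'
  #10 SA[10]=16  'dcdc'
  #11 SA[11]=1  'dcebdaeddbeffbfdcdc'
  #12 SA[12]=8  'ddbeffbfdcdc'
  #13 SA[13]=0  'ddcebdaeddbeffbfdcdc'
  #14 SA[14]=3  'ebdaeddbeffbfdcdc'
  #15 SA[15]=7  'eddbeffbfdcdc'
  #16 SA[16]=11  'effbfdcdc'
  #17 SA[17]=13  'fbfdcdc'
  #18 SA[18]=15  'fdcdc'
  #19 SA[19]=12  'ffbfdcdc'

SA = [6, 4, 10, 14, 19, 17, 2, 5, 9, 18, 16, 1, 8, 0, 3, 7, 11, 13, 15, 12]
[i] adj suffixes → lcp
  [1] 6/4 → 0 ('')
  [2] 4/10 → 1 ('b')
  [3] 10/14 → 1 ('b')
  [4] 14/19 → 0 ('')
  [5] 19/17 → 1 ('c')
  [6] 17/2 → 1 ('c')
  [7] 2/5 → 0 ('')
  [8] 5/9 → 1 ('d')
  [9] 9/18 → 1 ('d')
  [10] 18/16 → 2 ('dc')
  [11] 16/1 → 2 ('dc')
  [12] 1/8 → 1 ('d')
  [13] 8/0 → 2 ('dd')
  [14] 0/3 → 0 ('')
  [15] 3/7 → 1 ('e')
  [16] 7/11 → 1 ('e')
  [17] 11/13 → 0 ('')
  [18] 13/15 → 1 ('f')
  [19] 15/12 → 1 ('f')

n(n+1)/2 = 20·21/2 = 210
Σ LCP = 0 + 0 + 1 + 1 + 0 + 1 + 1 + 0 + 1 + 1 + 2 + 2 + 1 + 2 + 0 + 1 + 1 + 0 + 1 + 1 = 17
distinct = 210 − 17 = 193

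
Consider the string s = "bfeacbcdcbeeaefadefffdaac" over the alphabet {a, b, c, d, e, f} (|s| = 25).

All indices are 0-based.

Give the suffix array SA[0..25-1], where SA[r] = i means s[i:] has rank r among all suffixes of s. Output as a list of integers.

[22, 23, 3, 15, 12, 5, 9, 0, 24, 4, 8, 6, 21, 7, 16, 2, 11, 10, 13, 17, 14, 20, 1, 19, 18]

sorted suffixes:
  #0 SA[0]=22  'aac'
  #1 SA[1]=23  'ac'
  #2 SA[2]=3  'acbcdcbeeaefadefffdaac'
  #3 SA[3]=15  'adefffdaac'
  #4 SA[4]=12  'aefadefffdaac'
  #5 SA[5]=5  'bcdcbeeaefadefffdaac'
  #6 SA[6]=9  'beeaefadefffdaac'
  #7 SA[7]=0  'bfeacbcdcbeeaefadefffdaac'
  #8 SA[8]=24  'c'
  #9 SA[9]=4  'cbcdcbeeaefadefffdaac'
  #10 SA[10]=8  'cbeeaefadefffdaac'
  #11 SA[11]=6  'cdcbeeaefadefffdaac'
  #12 SA[12]=21  'daac'
  #13 SA[13]=7  'dcbeeaefadefffdaac'
  #14 SA[14]=16  'defffdaac'
  #15 SA[15]=2  'eacbcdcbeeaefadefffdaac'
  #16 SA[16]=11  'eaefadefffdaac'
  #17 SA[17]=10  'eeaefadefffdaac'
  #18 SA[18]=13  'efadefffdaac'
  #19 SA[19]=17  'efffdaac'
  #20 SA[20]=14  'fadefffdaac'
  #21 SA[21]=20  'fdaac'
  #22 SA[22]=1  'feacbcdcbeeaefadefffdaac'
  #23 SA[23]=19  'ffdaac'
  #24 SA[24]=18  'fffdaac'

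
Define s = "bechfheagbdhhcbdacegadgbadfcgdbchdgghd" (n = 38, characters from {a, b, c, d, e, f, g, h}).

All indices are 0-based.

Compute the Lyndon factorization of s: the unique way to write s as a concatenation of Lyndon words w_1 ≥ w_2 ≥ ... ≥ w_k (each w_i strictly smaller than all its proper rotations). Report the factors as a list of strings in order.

["bechfhe", "agbdhhcbd", "acegadgbadfcgdbchdgghd"]

emit factor 1: 'bechfhe' (i=0, period=7)
emit factor 2: 'agbdhhcbd' (i=7, period=9)
emit factor 3: 'acegadgbadfcgdbchdgghd' (i=16, period=22)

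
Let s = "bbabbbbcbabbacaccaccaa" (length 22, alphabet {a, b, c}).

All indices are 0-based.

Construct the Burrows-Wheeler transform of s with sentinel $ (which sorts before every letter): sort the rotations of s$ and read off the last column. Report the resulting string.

rank  rotation                 last
    0  $bbabbbbcbabbacaccaccaa  a
    1  a$bbabbbbcbabbacaccacca  a
    2  aa$bbabbbbcbabbacaccacc  c
    3  abbacaccaccaa$bbabbbbcb  b
    4  abbbbcbabbacaccaccaa$bb  b
    5  acaccaccaa$bbabbbbcbabb  b
    6  accaa$bbabbbbcbabbacacc  c
    7  accaccaa$bbabbbbcbabbac  c
    8  babbacaccaccaa$bbabbbbc  c
    9  babbbbcbabbacaccaccaa$b  b
   10  bacaccaccaa$bbabbbbcbab  b
   11  bbabbbbcbabbacaccaccaa$  $
   12  bbacaccaccaa$bbabbbbcba  a
   13  bbbbcbabbacaccaccaa$bba  a
   14  bbbcbabbacaccaccaa$bbab  b
   15  bbcbabbacaccaccaa$bbabb  b
   16  bcbabbacaccaccaa$bbabbb  b
   17  caa$bbabbbbcbabbacaccac  c
   18  caccaa$bbabbbbcbabbacac  c
   19  caccaccaa$bbabbbbcbabba  a
   20  cbabbacaccaccaa$bbabbbb  b
   21  ccaa$bbabbbbcbabbacacca  a
   22  ccaccaa$bbabbbbcbabbaca  a

aacbbbcccbb$aabbbccabaa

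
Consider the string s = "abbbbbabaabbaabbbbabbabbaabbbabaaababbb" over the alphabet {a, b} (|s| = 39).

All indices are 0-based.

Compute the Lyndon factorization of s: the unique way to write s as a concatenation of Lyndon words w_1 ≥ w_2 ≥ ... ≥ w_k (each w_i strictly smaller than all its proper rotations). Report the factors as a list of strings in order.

["abbbbb", "ab", "aabbaabbbbabbabbaabbbab", "aaababbb"]

emit factor 1: 'abbbbb' (i=0, period=6)
emit factor 2: 'ab' (i=6, period=2)
emit factor 3: 'aabbaabbbbabbabbaabbbab' (i=8, period=23)
emit factor 4: 'aaababbb' (i=31, period=8)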